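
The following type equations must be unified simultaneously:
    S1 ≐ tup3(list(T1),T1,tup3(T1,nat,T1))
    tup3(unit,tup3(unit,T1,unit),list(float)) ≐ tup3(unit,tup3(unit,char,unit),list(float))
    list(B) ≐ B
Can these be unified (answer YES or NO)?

NO

Bind S1 := tup3(list(T1),T1,tup3(T1,nat,T1)); no other remaining equation mentions S1.
Decompose tup3/3: unit ≐ unit,  tup3(unit,T1,unit) ≐ tup3(unit,char,unit),  list(float) ≐ list(float).
Delete trivial equation unit ≐ unit.
Decompose tup3/3: unit ≐ unit,  T1 ≐ char,  unit ≐ unit.
Delete trivial equation unit ≐ unit.
Bind T1 := char; no other remaining equation mentions T1. Substituting into the earlier binding gives S1 := tup3(list(char),char,tup3(char,nat,char)).
Delete trivial equation unit ≐ unit.
Delete trivial equation list(float) ≐ list(float).
Occurs check fails: B occurs in list(B); the equation B ≐ list(B) has no finite solution.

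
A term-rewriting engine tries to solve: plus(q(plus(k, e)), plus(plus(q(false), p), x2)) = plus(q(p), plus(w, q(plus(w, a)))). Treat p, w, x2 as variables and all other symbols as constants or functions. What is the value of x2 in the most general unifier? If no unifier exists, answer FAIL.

q(plus(plus(q(false), plus(k, e)), a))

Decompose plus/2: q(plus(k, e)) = q(p),  plus(plus(q(false), p), x2) = plus(w, q(plus(w, a))).
Decompose q/1: plus(k, e) = p.
Bind p := plus(k, e); substituting into the remaining equation gives: plus(plus(q(false), plus(k, e)), x2) = plus(w, q(plus(w, a))).
Decompose plus/2: plus(q(false), plus(k, e)) = w,  x2 = q(plus(w, a)).
Bind w := plus(q(false), plus(k, e)); substituting into the remaining equation gives: x2 = q(plus(plus(q(false), plus(k, e)), a)).
Bind x2 := q(plus(plus(q(false), plus(k, e)), a)).
MGU = { p := plus(k, e), w := plus(q(false), plus(k, e)), x2 := q(plus(plus(q(false), plus(k, e)), a)) }, so x2 := q(plus(plus(q(false), plus(k, e)), a)).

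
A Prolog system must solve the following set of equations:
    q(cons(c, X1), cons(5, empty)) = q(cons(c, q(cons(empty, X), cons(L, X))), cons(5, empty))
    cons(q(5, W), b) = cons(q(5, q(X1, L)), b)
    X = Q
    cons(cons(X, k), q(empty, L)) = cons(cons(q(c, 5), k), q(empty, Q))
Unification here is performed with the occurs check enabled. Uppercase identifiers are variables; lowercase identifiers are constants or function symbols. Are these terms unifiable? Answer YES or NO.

Decompose q/2: cons(c, X1) = cons(c, q(cons(empty, X), cons(L, X))),  cons(5, empty) = cons(5, empty).
Decompose cons/2: c = c,  X1 = q(cons(empty, X), cons(L, X)).
Delete trivial equation c = c.
Bind X1 := q(cons(empty, X), cons(L, X)); substituting into the one remaining equation that mentions X1 gives: cons(q(5, W), b) = cons(q(5, q(q(cons(empty, X), cons(L, X)), L)), b).
Delete trivial equation cons(5, empty) = cons(5, empty).
Decompose cons/2: q(5, W) = q(5, q(q(cons(empty, X), cons(L, X)), L)),  b = b.
Decompose q/2: 5 = 5,  W = q(q(cons(empty, X), cons(L, X)), L).
Delete trivial equation 5 = 5.
Bind W := q(q(cons(empty, X), cons(L, X)), L); no other remaining equation mentions W.
Delete trivial equation b = b.
Bind X := Q; substituting into the remaining equation gives: cons(cons(Q, k), q(empty, L)) = cons(cons(q(c, 5), k), q(empty, Q)). Substituting into the earlier bindings gives X1 := q(cons(empty, Q), cons(L, Q)), W := q(q(cons(empty, Q), cons(L, Q)), L).
Decompose cons/2: cons(Q, k) = cons(q(c, 5), k),  q(empty, L) = q(empty, Q).
Decompose cons/2: Q = q(c, 5),  k = k.
Bind Q := q(c, 5); substituting into the one remaining equation that mentions Q gives: q(empty, L) = q(empty, q(c, 5)). Substituting into the earlier bindings gives X1 := q(cons(empty, q(c, 5)), cons(L, q(c, 5))), W := q(q(cons(empty, q(c, 5)), cons(L, q(c, 5))), L), X := q(c, 5).
Delete trivial equation k = k.
Decompose q/2: empty = empty,  L = q(c, 5).
Delete trivial equation empty = empty.
Bind L := q(c, 5). Substituting into the earlier bindings gives X1 := q(cons(empty, q(c, 5)), cons(q(c, 5), q(c, 5))), W := q(q(cons(empty, q(c, 5)), cons(q(c, 5), q(c, 5))), q(c, 5)).
No equations remain and no clash or occurs-check failure arose, so a unifier exists.

YES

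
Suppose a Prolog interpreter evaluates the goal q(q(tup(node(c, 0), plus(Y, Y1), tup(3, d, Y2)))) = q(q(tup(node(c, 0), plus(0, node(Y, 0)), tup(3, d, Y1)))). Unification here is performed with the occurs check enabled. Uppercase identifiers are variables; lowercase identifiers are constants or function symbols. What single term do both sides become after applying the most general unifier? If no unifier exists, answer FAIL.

Decompose q/1: q(tup(node(c, 0), plus(Y, Y1), tup(3, d, Y2))) = q(tup(node(c, 0), plus(0, node(Y, 0)), tup(3, d, Y1))).
Decompose q/1: tup(node(c, 0), plus(Y, Y1), tup(3, d, Y2)) = tup(node(c, 0), plus(0, node(Y, 0)), tup(3, d, Y1)).
Decompose tup/3: node(c, 0) = node(c, 0),  plus(Y, Y1) = plus(0, node(Y, 0)),  tup(3, d, Y2) = tup(3, d, Y1).
Delete trivial equation node(c, 0) = node(c, 0).
Decompose plus/2: Y = 0,  Y1 = node(Y, 0).
Bind Y := 0; substituting into the one remaining equation that mentions Y gives: Y1 = node(0, 0).
Bind Y1 := node(0, 0); substituting into the remaining equation gives: tup(3, d, Y2) = tup(3, d, node(0, 0)).
Decompose tup/3: 3 = 3,  d = d,  Y2 = node(0, 0).
Delete trivial equation 3 = 3.
Delete trivial equation d = d.
Bind Y2 := node(0, 0).
Applying the MGU to either side gives q(q(tup(node(c, 0), plus(0, node(0, 0)), tup(3, d, node(0, 0))))).

q(q(tup(node(c, 0), plus(0, node(0, 0)), tup(3, d, node(0, 0)))))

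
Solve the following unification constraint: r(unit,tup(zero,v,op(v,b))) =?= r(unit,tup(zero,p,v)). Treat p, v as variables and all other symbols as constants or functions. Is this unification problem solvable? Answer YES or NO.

Decompose r/2: unit =?= unit,  tup(zero,v,op(v,b)) =?= tup(zero,p,v).
Delete trivial equation unit =?= unit.
Decompose tup/3: zero =?= zero,  v =?= p,  op(v,b) =?= v.
Delete trivial equation zero =?= zero.
Bind v := p; substituting into the remaining equation gives: op(p,b) =?= p.
Occurs check fails: p occurs in op(p,b); the equation p =?= op(p,b) has no finite solution.

NO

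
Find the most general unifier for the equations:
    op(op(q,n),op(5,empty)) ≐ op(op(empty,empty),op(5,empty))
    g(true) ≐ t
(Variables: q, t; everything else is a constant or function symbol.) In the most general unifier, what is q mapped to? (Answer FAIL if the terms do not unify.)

Decompose op/2: op(q,n) ≐ op(empty,empty),  op(5,empty) ≐ op(5,empty).
Decompose op/2: q ≐ empty,  n ≐ empty.
Bind q := empty; no other remaining equation mentions q.
Clash: constants n and empty differ; no unifier exists.

FAIL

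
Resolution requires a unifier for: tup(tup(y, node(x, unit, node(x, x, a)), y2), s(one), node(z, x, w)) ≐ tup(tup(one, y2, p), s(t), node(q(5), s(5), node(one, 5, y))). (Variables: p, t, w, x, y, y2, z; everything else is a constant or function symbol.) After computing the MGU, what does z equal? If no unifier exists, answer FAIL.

Decompose tup/3: tup(y, node(x, unit, node(x, x, a)), y2) ≐ tup(one, y2, p),  s(one) ≐ s(t),  node(z, x, w) ≐ node(q(5), s(5), node(one, 5, y)).
Decompose tup/3: y ≐ one,  node(x, unit, node(x, x, a)) ≐ y2,  y2 ≐ p.
Bind y := one; substituting into the one remaining equation that mentions y gives: node(z, x, w) ≐ node(q(5), s(5), node(one, 5, one)).
Bind y2 := node(x, unit, node(x, x, a)); substituting into the one remaining equation that mentions y2 gives: node(x, unit, node(x, x, a)) ≐ p.
Bind p := node(x, unit, node(x, x, a)); no other remaining equation mentions p.
Decompose s/1: one ≐ t.
Bind t := one; no other remaining equation mentions t.
Decompose node/3: z ≐ q(5),  x ≐ s(5),  w ≐ node(one, 5, one).
Bind z := q(5); no other remaining equation mentions z.
Bind x := s(5); no other remaining equation mentions x. Substituting into the earlier bindings gives y2 := node(s(5), unit, node(s(5), s(5), a)), p := node(s(5), unit, node(s(5), s(5), a)).
Bind w := node(one, 5, one).
MGU = { y := one, y2 := node(s(5), unit, node(s(5), s(5), a)), p := node(s(5), unit, node(s(5), s(5), a)), t := one, z := q(5), x := s(5), w := node(one, 5, one) }, so z := q(5).

q(5)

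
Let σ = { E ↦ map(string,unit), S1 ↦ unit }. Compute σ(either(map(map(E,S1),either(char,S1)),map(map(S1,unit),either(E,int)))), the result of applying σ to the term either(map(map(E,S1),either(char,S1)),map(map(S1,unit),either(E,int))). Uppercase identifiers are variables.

either(map(map(map(string,unit),unit),either(char,unit)),map(map(unit,unit),either(map(string,unit),int)))

Replace each occurrence of E with map(string,unit).
Replace each occurrence of S1 with unit.
Result: either(map(map(map(string,unit),unit),either(char,unit)),map(map(unit,unit),either(map(string,unit),int))).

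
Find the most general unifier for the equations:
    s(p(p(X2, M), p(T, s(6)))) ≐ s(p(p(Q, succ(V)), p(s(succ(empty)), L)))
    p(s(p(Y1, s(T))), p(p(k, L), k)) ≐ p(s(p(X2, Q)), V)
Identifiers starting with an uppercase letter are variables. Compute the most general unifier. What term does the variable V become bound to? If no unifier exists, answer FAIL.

p(p(k, s(6)), k)

Decompose s/1: p(p(X2, M), p(T, s(6))) ≐ p(p(Q, succ(V)), p(s(succ(empty)), L)).
Decompose p/2: p(X2, M) ≐ p(Q, succ(V)),  p(T, s(6)) ≐ p(s(succ(empty)), L).
Decompose p/2: X2 ≐ Q,  M ≐ succ(V).
Bind X2 := Q; substituting into the one remaining equation that mentions X2 gives: p(s(p(Y1, s(T))), p(p(k, L), k)) ≐ p(s(p(Q, Q)), V).
Bind M := succ(V); no other remaining equation mentions M.
Decompose p/2: T ≐ s(succ(empty)),  s(6) ≐ L.
Bind T := s(succ(empty)); substituting into the one remaining equation that mentions T gives: p(s(p(Y1, s(s(succ(empty))))), p(p(k, L), k)) ≐ p(s(p(Q, Q)), V).
Bind L := s(6); substituting into the remaining equation gives: p(s(p(Y1, s(s(succ(empty))))), p(p(k, s(6)), k)) ≐ p(s(p(Q, Q)), V).
Decompose p/2: s(p(Y1, s(s(succ(empty))))) ≐ s(p(Q, Q)),  p(p(k, s(6)), k) ≐ V.
Decompose s/1: p(Y1, s(s(succ(empty)))) ≐ p(Q, Q).
Decompose p/2: Y1 ≐ Q,  s(s(succ(empty))) ≐ Q.
Bind Y1 := Q; no other remaining equation mentions Y1.
Bind Q := s(s(succ(empty))); no other remaining equation mentions Q. Substituting into the earlier bindings gives X2 := s(s(succ(empty))), Y1 := s(s(succ(empty))).
Bind V := p(p(k, s(6)), k). Substituting into the earlier binding gives M := succ(p(p(k, s(6)), k)).
MGU = { X2 ↦ s(s(succ(empty))), M ↦ succ(p(p(k, s(6)), k)), T ↦ s(succ(empty)), L ↦ s(6), Y1 ↦ s(s(succ(empty))), Q ↦ s(s(succ(empty))), V ↦ p(p(k, s(6)), k) }, so V ↦ p(p(k, s(6)), k).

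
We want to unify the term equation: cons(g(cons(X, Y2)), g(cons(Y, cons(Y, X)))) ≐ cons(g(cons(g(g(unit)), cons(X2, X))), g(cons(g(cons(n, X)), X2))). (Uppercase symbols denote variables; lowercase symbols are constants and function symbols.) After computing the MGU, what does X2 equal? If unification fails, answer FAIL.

Decompose cons/2: g(cons(X, Y2)) ≐ g(cons(g(g(unit)), cons(X2, X))),  g(cons(Y, cons(Y, X))) ≐ g(cons(g(cons(n, X)), X2)).
Decompose g/1: cons(X, Y2) ≐ cons(g(g(unit)), cons(X2, X)).
Decompose cons/2: X ≐ g(g(unit)),  Y2 ≐ cons(X2, X).
Bind X := g(g(unit)); substituting into the remaining equations gives: Y2 ≐ cons(X2, g(g(unit))),  g(cons(Y, cons(Y, g(g(unit))))) ≐ g(cons(g(cons(n, g(g(unit)))), X2)).
Bind Y2 := cons(X2, g(g(unit))); no other remaining equation mentions Y2.
Decompose g/1: cons(Y, cons(Y, g(g(unit)))) ≐ cons(g(cons(n, g(g(unit)))), X2).
Decompose cons/2: Y ≐ g(cons(n, g(g(unit)))),  cons(Y, g(g(unit))) ≐ X2.
Bind Y := g(cons(n, g(g(unit)))); substituting into the remaining equation gives: cons(g(cons(n, g(g(unit)))), g(g(unit))) ≐ X2.
Bind X2 := cons(g(cons(n, g(g(unit)))), g(g(unit))). Substituting into the earlier binding gives Y2 := cons(cons(g(cons(n, g(g(unit)))), g(g(unit))), g(g(unit))).
MGU = { X := g(g(unit)), Y2 := cons(cons(g(cons(n, g(g(unit)))), g(g(unit))), g(g(unit))), Y := g(cons(n, g(g(unit)))), X2 := cons(g(cons(n, g(g(unit)))), g(g(unit))) }, so X2 := cons(g(cons(n, g(g(unit)))), g(g(unit))).

cons(g(cons(n, g(g(unit)))), g(g(unit)))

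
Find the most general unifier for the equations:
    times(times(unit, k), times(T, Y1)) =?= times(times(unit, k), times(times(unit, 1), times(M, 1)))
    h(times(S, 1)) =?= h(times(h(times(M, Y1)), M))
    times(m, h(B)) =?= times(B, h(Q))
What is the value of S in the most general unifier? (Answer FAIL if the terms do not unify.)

h(times(1, times(1, 1)))

Decompose times/2: times(unit, k) =?= times(unit, k),  times(T, Y1) =?= times(times(unit, 1), times(M, 1)).
Delete trivial equation times(unit, k) =?= times(unit, k).
Decompose times/2: T =?= times(unit, 1),  Y1 =?= times(M, 1).
Bind T := times(unit, 1); no other remaining equation mentions T.
Bind Y1 := times(M, 1); substituting into the one remaining equation that mentions Y1 gives: h(times(S, 1)) =?= h(times(h(times(M, times(M, 1))), M)).
Decompose h/1: times(S, 1) =?= times(h(times(M, times(M, 1))), M).
Decompose times/2: S =?= h(times(M, times(M, 1))),  1 =?= M.
Bind S := h(times(M, times(M, 1))); no other remaining equation mentions S.
Bind M := 1; no other remaining equation mentions M. Substituting into the earlier bindings gives Y1 := times(1, 1), S := h(times(1, times(1, 1))).
Decompose times/2: m =?= B,  h(B) =?= h(Q).
Bind B := m; substituting into the remaining equation gives: h(m) =?= h(Q).
Decompose h/1: m =?= Q.
Bind Q := m.
MGU = { T ↦ times(unit, 1), Y1 ↦ times(1, 1), S ↦ h(times(1, times(1, 1))), M ↦ 1, B ↦ m, Q ↦ m }, so S ↦ h(times(1, times(1, 1))).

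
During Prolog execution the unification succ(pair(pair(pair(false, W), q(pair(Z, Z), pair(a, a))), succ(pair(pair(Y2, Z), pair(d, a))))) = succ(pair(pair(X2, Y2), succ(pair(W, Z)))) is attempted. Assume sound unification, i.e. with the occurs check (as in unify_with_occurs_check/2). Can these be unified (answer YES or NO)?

Decompose succ/1: pair(pair(pair(false, W), q(pair(Z, Z), pair(a, a))), succ(pair(pair(Y2, Z), pair(d, a)))) = pair(pair(X2, Y2), succ(pair(W, Z))).
Decompose pair/2: pair(pair(false, W), q(pair(Z, Z), pair(a, a))) = pair(X2, Y2),  succ(pair(pair(Y2, Z), pair(d, a))) = succ(pair(W, Z)).
Decompose pair/2: pair(false, W) = X2,  q(pair(Z, Z), pair(a, a)) = Y2.
Bind X2 := pair(false, W); no other remaining equation mentions X2.
Bind Y2 := q(pair(Z, Z), pair(a, a)); substituting into the remaining equation gives: succ(pair(pair(q(pair(Z, Z), pair(a, a)), Z), pair(d, a))) = succ(pair(W, Z)).
Decompose succ/1: pair(pair(q(pair(Z, Z), pair(a, a)), Z), pair(d, a)) = pair(W, Z).
Decompose pair/2: pair(q(pair(Z, Z), pair(a, a)), Z) = W,  pair(d, a) = Z.
Bind W := pair(q(pair(Z, Z), pair(a, a)), Z); no other remaining equation mentions W. Substituting into the earlier binding gives X2 := pair(false, pair(q(pair(Z, Z), pair(a, a)), Z)).
Bind Z := pair(d, a). Substituting into the earlier bindings gives X2 := pair(false, pair(q(pair(pair(d, a), pair(d, a)), pair(a, a)), pair(d, a))), Y2 := q(pair(pair(d, a), pair(d, a)), pair(a, a)), W := pair(q(pair(pair(d, a), pair(d, a)), pair(a, a)), pair(d, a)).
No equations remain and no clash or occurs-check failure arose, so a unifier exists.

YES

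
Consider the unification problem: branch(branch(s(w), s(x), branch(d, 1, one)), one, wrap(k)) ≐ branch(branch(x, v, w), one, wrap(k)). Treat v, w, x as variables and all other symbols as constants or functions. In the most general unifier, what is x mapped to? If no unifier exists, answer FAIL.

Decompose branch/3: branch(s(w), s(x), branch(d, 1, one)) ≐ branch(x, v, w),  one ≐ one,  wrap(k) ≐ wrap(k).
Decompose branch/3: s(w) ≐ x,  s(x) ≐ v,  branch(d, 1, one) ≐ w.
Bind x := s(w); substituting into the one remaining equation that mentions x gives: s(s(w)) ≐ v.
Bind v := s(s(w)); no other remaining equation mentions v.
Bind w := branch(d, 1, one); no other remaining equation mentions w. Substituting into the earlier bindings gives x := s(branch(d, 1, one)), v := s(s(branch(d, 1, one))).
Delete trivial equation one ≐ one.
Delete trivial equation wrap(k) ≐ wrap(k).
MGU = { x ↦ s(branch(d, 1, one)), v ↦ s(s(branch(d, 1, one))), w ↦ branch(d, 1, one) }, so x ↦ s(branch(d, 1, one)).

s(branch(d, 1, one))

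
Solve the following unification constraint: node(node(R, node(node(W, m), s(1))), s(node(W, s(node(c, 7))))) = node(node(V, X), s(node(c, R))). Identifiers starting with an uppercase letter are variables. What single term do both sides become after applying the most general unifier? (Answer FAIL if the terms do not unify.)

node(node(s(node(c, 7)), node(node(c, m), s(1))), s(node(c, s(node(c, 7)))))

Decompose node/2: node(R, node(node(W, m), s(1))) = node(V, X),  s(node(W, s(node(c, 7)))) = s(node(c, R)).
Decompose node/2: R = V,  node(node(W, m), s(1)) = X.
Bind R := V; substituting into the one remaining equation that mentions R gives: s(node(W, s(node(c, 7)))) = s(node(c, V)).
Bind X := node(node(W, m), s(1)); no other remaining equation mentions X.
Decompose s/1: node(W, s(node(c, 7))) = node(c, V).
Decompose node/2: W = c,  s(node(c, 7)) = V.
Bind W := c; no other remaining equation mentions W. Substituting into the earlier binding gives X := node(node(c, m), s(1)).
Bind V := s(node(c, 7)). Substituting into the earlier binding gives R := s(node(c, 7)).
Applying the MGU to either side gives node(node(s(node(c, 7)), node(node(c, m), s(1))), s(node(c, s(node(c, 7))))).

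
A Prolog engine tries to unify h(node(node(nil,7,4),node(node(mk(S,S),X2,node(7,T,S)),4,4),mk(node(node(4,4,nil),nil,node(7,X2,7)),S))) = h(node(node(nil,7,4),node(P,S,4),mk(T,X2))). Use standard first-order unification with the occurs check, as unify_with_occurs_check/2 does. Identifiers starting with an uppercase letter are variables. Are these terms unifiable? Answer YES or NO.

Decompose h/1: node(node(nil,7,4),node(node(mk(S,S),X2,node(7,T,S)),4,4),mk(node(node(4,4,nil),nil,node(7,X2,7)),S)) = node(node(nil,7,4),node(P,S,4),mk(T,X2)).
Decompose node/3: node(nil,7,4) = node(nil,7,4),  node(node(mk(S,S),X2,node(7,T,S)),4,4) = node(P,S,4),  mk(node(node(4,4,nil),nil,node(7,X2,7)),S) = mk(T,X2).
Delete trivial equation node(nil,7,4) = node(nil,7,4).
Decompose node/3: node(mk(S,S),X2,node(7,T,S)) = P,  4 = S,  4 = 4.
Bind P := node(mk(S,S),X2,node(7,T,S)); no other remaining equation mentions P.
Bind S := 4; substituting into the one remaining equation that mentions S gives: mk(node(node(4,4,nil),nil,node(7,X2,7)),4) = mk(T,X2). Substituting into the earlier binding gives P := node(mk(4,4),X2,node(7,T,4)).
Delete trivial equation 4 = 4.
Decompose mk/2: node(node(4,4,nil),nil,node(7,X2,7)) = T,  4 = X2.
Bind T := node(node(4,4,nil),nil,node(7,X2,7)); no other remaining equation mentions T. Substituting into the earlier binding gives P := node(mk(4,4),X2,node(7,node(node(4,4,nil),nil,node(7,X2,7)),4)).
Bind X2 := 4. Substituting into the earlier bindings gives P := node(mk(4,4),4,node(7,node(node(4,4,nil),nil,node(7,4,7)),4)), T := node(node(4,4,nil),nil,node(7,4,7)).
No equations remain and no clash or occurs-check failure arose, so a unifier exists.

YES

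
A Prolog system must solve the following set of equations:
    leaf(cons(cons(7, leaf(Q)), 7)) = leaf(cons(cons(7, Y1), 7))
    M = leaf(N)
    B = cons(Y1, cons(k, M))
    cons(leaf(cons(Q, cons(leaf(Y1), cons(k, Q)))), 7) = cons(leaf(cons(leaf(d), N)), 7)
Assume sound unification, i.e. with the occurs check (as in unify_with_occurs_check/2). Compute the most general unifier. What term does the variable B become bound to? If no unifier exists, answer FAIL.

cons(leaf(leaf(d)), cons(k, leaf(cons(leaf(leaf(leaf(d))), cons(k, leaf(d))))))

Decompose leaf/1: cons(cons(7, leaf(Q)), 7) = cons(cons(7, Y1), 7).
Decompose cons/2: cons(7, leaf(Q)) = cons(7, Y1),  7 = 7.
Decompose cons/2: 7 = 7,  leaf(Q) = Y1.
Delete trivial equation 7 = 7.
Bind Y1 := leaf(Q); substituting into the 2 remaining equations that mention Y1 gives: B = cons(leaf(Q), cons(k, M)),  cons(leaf(cons(Q, cons(leaf(leaf(Q)), cons(k, Q)))), 7) = cons(leaf(cons(leaf(d), N)), 7).
Delete trivial equation 7 = 7.
Bind M := leaf(N); substituting into the one remaining equation that mentions M gives: B = cons(leaf(Q), cons(k, leaf(N))).
Bind B := cons(leaf(Q), cons(k, leaf(N))); no other remaining equation mentions B.
Decompose cons/2: leaf(cons(Q, cons(leaf(leaf(Q)), cons(k, Q)))) = leaf(cons(leaf(d), N)),  7 = 7.
Decompose leaf/1: cons(Q, cons(leaf(leaf(Q)), cons(k, Q))) = cons(leaf(d), N).
Decompose cons/2: Q = leaf(d),  cons(leaf(leaf(Q)), cons(k, Q)) = N.
Bind Q := leaf(d); substituting into the one remaining equation that mentions Q gives: cons(leaf(leaf(leaf(d))), cons(k, leaf(d))) = N. Substituting into the earlier bindings gives Y1 := leaf(leaf(d)), B := cons(leaf(leaf(d)), cons(k, leaf(N))).
Bind N := cons(leaf(leaf(leaf(d))), cons(k, leaf(d))); no other remaining equation mentions N. Substituting into the earlier bindings gives M := leaf(cons(leaf(leaf(leaf(d))), cons(k, leaf(d)))), B := cons(leaf(leaf(d)), cons(k, leaf(cons(leaf(leaf(leaf(d))), cons(k, leaf(d)))))).
Delete trivial equation 7 = 7.
MGU = { Y1 -> leaf(leaf(d)), M -> leaf(cons(leaf(leaf(leaf(d))), cons(k, leaf(d)))), B -> cons(leaf(leaf(d)), cons(k, leaf(cons(leaf(leaf(leaf(d))), cons(k, leaf(d)))))), Q -> leaf(d), N -> cons(leaf(leaf(leaf(d))), cons(k, leaf(d))) }, so B -> cons(leaf(leaf(d)), cons(k, leaf(cons(leaf(leaf(leaf(d))), cons(k, leaf(d)))))).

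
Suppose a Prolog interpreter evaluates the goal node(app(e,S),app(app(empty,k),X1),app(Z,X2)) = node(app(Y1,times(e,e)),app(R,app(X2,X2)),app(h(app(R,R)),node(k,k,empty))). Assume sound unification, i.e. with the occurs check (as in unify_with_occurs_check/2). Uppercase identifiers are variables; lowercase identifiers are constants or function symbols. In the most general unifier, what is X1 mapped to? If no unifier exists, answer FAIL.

app(node(k,k,empty),node(k,k,empty))

Decompose node/3: app(e,S) = app(Y1,times(e,e)),  app(app(empty,k),X1) = app(R,app(X2,X2)),  app(Z,X2) = app(h(app(R,R)),node(k,k,empty)).
Decompose app/2: e = Y1,  S = times(e,e).
Bind Y1 := e; no other remaining equation mentions Y1.
Bind S := times(e,e); no other remaining equation mentions S.
Decompose app/2: app(empty,k) = R,  X1 = app(X2,X2).
Bind R := app(empty,k); substituting into the one remaining equation that mentions R gives: app(Z,X2) = app(h(app(app(empty,k),app(empty,k))),node(k,k,empty)).
Bind X1 := app(X2,X2); no other remaining equation mentions X1.
Decompose app/2: Z = h(app(app(empty,k),app(empty,k))),  X2 = node(k,k,empty).
Bind Z := h(app(app(empty,k),app(empty,k))); no other remaining equation mentions Z.
Bind X2 := node(k,k,empty). Substituting into the earlier binding gives X1 := app(node(k,k,empty),node(k,k,empty)).
MGU = { Y1 -> e, S -> times(e,e), R -> app(empty,k), X1 -> app(node(k,k,empty),node(k,k,empty)), Z -> h(app(app(empty,k),app(empty,k))), X2 -> node(k,k,empty) }, so X1 -> app(node(k,k,empty),node(k,k,empty)).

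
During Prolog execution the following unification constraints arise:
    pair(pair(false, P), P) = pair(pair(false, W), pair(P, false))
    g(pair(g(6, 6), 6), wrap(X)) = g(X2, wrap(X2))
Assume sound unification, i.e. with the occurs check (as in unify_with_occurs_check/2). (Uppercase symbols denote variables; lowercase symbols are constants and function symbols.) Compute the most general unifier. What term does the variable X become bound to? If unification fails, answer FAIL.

Decompose pair/2: pair(false, P) = pair(false, W),  P = pair(P, false).
Decompose pair/2: false = false,  P = W.
Delete trivial equation false = false.
Bind P := W; substituting into the one remaining equation that mentions P gives: W = pair(W, false).
Occurs check fails: W occurs in pair(W, false); the equation W = pair(W, false) has no finite solution.

FAIL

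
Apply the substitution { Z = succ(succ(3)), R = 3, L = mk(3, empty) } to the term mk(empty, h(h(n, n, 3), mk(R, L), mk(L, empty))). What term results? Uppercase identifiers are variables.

Replace each occurrence of R with 3.
Replace each occurrence of L with mk(3, empty).
Result: mk(empty, h(h(n, n, 3), mk(3, mk(3, empty)), mk(mk(3, empty), empty))).

mk(empty, h(h(n, n, 3), mk(3, mk(3, empty)), mk(mk(3, empty), empty)))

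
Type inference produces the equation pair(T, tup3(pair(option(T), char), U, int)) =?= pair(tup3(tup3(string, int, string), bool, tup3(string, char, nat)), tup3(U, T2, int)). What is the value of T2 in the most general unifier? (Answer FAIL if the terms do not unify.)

pair(option(tup3(tup3(string, int, string), bool, tup3(string, char, nat))), char)

Decompose pair/2: T =?= tup3(tup3(string, int, string), bool, tup3(string, char, nat)),  tup3(pair(option(T), char), U, int) =?= tup3(U, T2, int).
Bind T := tup3(tup3(string, int, string), bool, tup3(string, char, nat)); substituting into the remaining equation gives: tup3(pair(option(tup3(tup3(string, int, string), bool, tup3(string, char, nat))), char), U, int) =?= tup3(U, T2, int).
Decompose tup3/3: pair(option(tup3(tup3(string, int, string), bool, tup3(string, char, nat))), char) =?= U,  U =?= T2,  int =?= int.
Bind U := pair(option(tup3(tup3(string, int, string), bool, tup3(string, char, nat))), char); substituting into the one remaining equation that mentions U gives: pair(option(tup3(tup3(string, int, string), bool, tup3(string, char, nat))), char) =?= T2.
Bind T2 := pair(option(tup3(tup3(string, int, string), bool, tup3(string, char, nat))), char); no other remaining equation mentions T2.
Delete trivial equation int =?= int.
MGU = { T ↦ tup3(tup3(string, int, string), bool, tup3(string, char, nat)), U ↦ pair(option(tup3(tup3(string, int, string), bool, tup3(string, char, nat))), char), T2 ↦ pair(option(tup3(tup3(string, int, string), bool, tup3(string, char, nat))), char) }, so T2 ↦ pair(option(tup3(tup3(string, int, string), bool, tup3(string, char, nat))), char).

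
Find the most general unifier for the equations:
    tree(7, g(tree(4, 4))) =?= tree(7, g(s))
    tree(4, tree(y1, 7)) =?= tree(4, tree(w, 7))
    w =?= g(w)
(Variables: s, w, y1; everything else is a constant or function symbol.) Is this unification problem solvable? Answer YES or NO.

Decompose tree/2: 7 =?= 7,  g(tree(4, 4)) =?= g(s).
Delete trivial equation 7 =?= 7.
Decompose g/1: tree(4, 4) =?= s.
Bind s := tree(4, 4); no other remaining equation mentions s.
Decompose tree/2: 4 =?= 4,  tree(y1, 7) =?= tree(w, 7).
Delete trivial equation 4 =?= 4.
Decompose tree/2: y1 =?= w,  7 =?= 7.
Bind y1 := w; no other remaining equation mentions y1.
Delete trivial equation 7 =?= 7.
Occurs check fails: w occurs in g(w); the equation w =?= g(w) has no finite solution.

NO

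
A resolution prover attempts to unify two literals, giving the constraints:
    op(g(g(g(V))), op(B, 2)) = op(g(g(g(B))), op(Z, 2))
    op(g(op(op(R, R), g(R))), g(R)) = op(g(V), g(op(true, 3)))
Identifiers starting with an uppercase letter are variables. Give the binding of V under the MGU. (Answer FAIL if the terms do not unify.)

op(op(op(true, 3), op(true, 3)), g(op(true, 3)))

Decompose op/2: g(g(g(V))) = g(g(g(B))),  op(B, 2) = op(Z, 2).
Decompose g/1: g(g(V)) = g(g(B)).
Decompose g/1: g(V) = g(B).
Decompose g/1: V = B.
Bind V := B; substituting into the one remaining equation that mentions V gives: op(g(op(op(R, R), g(R))), g(R)) = op(g(B), g(op(true, 3))).
Decompose op/2: B = Z,  2 = 2.
Bind B := Z; substituting into the one remaining equation that mentions B gives: op(g(op(op(R, R), g(R))), g(R)) = op(g(Z), g(op(true, 3))). Substituting into the earlier binding gives V := Z.
Delete trivial equation 2 = 2.
Decompose op/2: g(op(op(R, R), g(R))) = g(Z),  g(R) = g(op(true, 3)).
Decompose g/1: op(op(R, R), g(R)) = Z.
Bind Z := op(op(R, R), g(R)); no other remaining equation mentions Z. Substituting into the earlier bindings gives V := op(op(R, R), g(R)), B := op(op(R, R), g(R)).
Decompose g/1: R = op(true, 3).
Bind R := op(true, 3). Substituting into the earlier bindings gives V := op(op(op(true, 3), op(true, 3)), g(op(true, 3))), B := op(op(op(true, 3), op(true, 3)), g(op(true, 3))), Z := op(op(op(true, 3), op(true, 3)), g(op(true, 3))).
MGU = { V -> op(op(op(true, 3), op(true, 3)), g(op(true, 3))), B -> op(op(op(true, 3), op(true, 3)), g(op(true, 3))), Z -> op(op(op(true, 3), op(true, 3)), g(op(true, 3))), R -> op(true, 3) }, so V -> op(op(op(true, 3), op(true, 3)), g(op(true, 3))).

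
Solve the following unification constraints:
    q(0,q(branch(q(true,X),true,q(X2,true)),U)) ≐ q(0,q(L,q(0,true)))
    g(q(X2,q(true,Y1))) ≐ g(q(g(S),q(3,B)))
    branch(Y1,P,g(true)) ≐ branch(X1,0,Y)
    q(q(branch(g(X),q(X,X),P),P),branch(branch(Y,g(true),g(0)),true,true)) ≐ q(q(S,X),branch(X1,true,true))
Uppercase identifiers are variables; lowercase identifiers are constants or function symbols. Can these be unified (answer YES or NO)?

NO

Decompose q/2: 0 ≐ 0,  q(branch(q(true,X),true,q(X2,true)),U) ≐ q(L,q(0,true)).
Delete trivial equation 0 ≐ 0.
Decompose q/2: branch(q(true,X),true,q(X2,true)) ≐ L,  U ≐ q(0,true).
Bind L := branch(q(true,X),true,q(X2,true)); no other remaining equation mentions L.
Bind U := q(0,true); no other remaining equation mentions U.
Decompose g/1: q(X2,q(true,Y1)) ≐ q(g(S),q(3,B)).
Decompose q/2: X2 ≐ g(S),  q(true,Y1) ≐ q(3,B).
Bind X2 := g(S); no other remaining equation mentions X2. Substituting into the earlier binding gives L := branch(q(true,X),true,q(g(S),true)).
Decompose q/2: true ≐ 3,  Y1 ≐ B.
Clash: constants true and 3 differ; no unifier exists.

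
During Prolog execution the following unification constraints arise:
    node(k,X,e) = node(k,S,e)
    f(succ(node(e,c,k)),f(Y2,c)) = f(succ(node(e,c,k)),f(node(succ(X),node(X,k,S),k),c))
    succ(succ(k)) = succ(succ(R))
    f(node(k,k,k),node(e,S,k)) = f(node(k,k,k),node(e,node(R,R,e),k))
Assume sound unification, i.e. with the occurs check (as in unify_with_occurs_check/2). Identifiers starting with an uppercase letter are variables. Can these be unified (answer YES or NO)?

YES

Decompose node/3: k = k,  X = S,  e = e.
Delete trivial equation k = k.
Bind X := S; substituting into the one remaining equation that mentions X gives: f(succ(node(e,c,k)),f(Y2,c)) = f(succ(node(e,c,k)),f(node(succ(S),node(S,k,S),k),c)).
Delete trivial equation e = e.
Decompose f/2: succ(node(e,c,k)) = succ(node(e,c,k)),  f(Y2,c) = f(node(succ(S),node(S,k,S),k),c).
Delete trivial equation succ(node(e,c,k)) = succ(node(e,c,k)).
Decompose f/2: Y2 = node(succ(S),node(S,k,S),k),  c = c.
Bind Y2 := node(succ(S),node(S,k,S),k); no other remaining equation mentions Y2.
Delete trivial equation c = c.
Decompose succ/1: succ(k) = succ(R).
Decompose succ/1: k = R.
Bind R := k; substituting into the remaining equation gives: f(node(k,k,k),node(e,S,k)) = f(node(k,k,k),node(e,node(k,k,e),k)).
Decompose f/2: node(k,k,k) = node(k,k,k),  node(e,S,k) = node(e,node(k,k,e),k).
Delete trivial equation node(k,k,k) = node(k,k,k).
Decompose node/3: e = e,  S = node(k,k,e),  k = k.
Delete trivial equation e = e.
Bind S := node(k,k,e); no other remaining equation mentions S. Substituting into the earlier bindings gives X := node(k,k,e), Y2 := node(succ(node(k,k,e)),node(node(k,k,e),k,node(k,k,e)),k).
Delete trivial equation k = k.
No equations remain and no clash or occurs-check failure arose, so a unifier exists.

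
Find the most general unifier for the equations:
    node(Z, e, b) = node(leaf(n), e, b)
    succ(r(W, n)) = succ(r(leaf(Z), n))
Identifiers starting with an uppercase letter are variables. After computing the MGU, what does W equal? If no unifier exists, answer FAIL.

leaf(leaf(n))

Decompose node/3: Z = leaf(n),  e = e,  b = b.
Bind Z := leaf(n); substituting into the one remaining equation that mentions Z gives: succ(r(W, n)) = succ(r(leaf(leaf(n)), n)).
Delete trivial equation e = e.
Delete trivial equation b = b.
Decompose succ/1: r(W, n) = r(leaf(leaf(n)), n).
Decompose r/2: W = leaf(leaf(n)),  n = n.
Bind W := leaf(leaf(n)); no other remaining equation mentions W.
Delete trivial equation n = n.
MGU = { Z -> leaf(n), W -> leaf(leaf(n)) }, so W -> leaf(leaf(n)).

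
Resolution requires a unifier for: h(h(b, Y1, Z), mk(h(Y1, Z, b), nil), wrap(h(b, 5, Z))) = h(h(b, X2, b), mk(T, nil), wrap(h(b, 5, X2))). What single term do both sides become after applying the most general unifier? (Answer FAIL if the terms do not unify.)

h(h(b, b, b), mk(h(b, b, b), nil), wrap(h(b, 5, b)))

Decompose h/3: h(b, Y1, Z) = h(b, X2, b),  mk(h(Y1, Z, b), nil) = mk(T, nil),  wrap(h(b, 5, Z)) = wrap(h(b, 5, X2)).
Decompose h/3: b = b,  Y1 = X2,  Z = b.
Delete trivial equation b = b.
Bind Y1 := X2; substituting into the one remaining equation that mentions Y1 gives: mk(h(X2, Z, b), nil) = mk(T, nil).
Bind Z := b; substituting into the remaining equations gives: mk(h(X2, b, b), nil) = mk(T, nil),  wrap(h(b, 5, b)) = wrap(h(b, 5, X2)).
Decompose mk/2: h(X2, b, b) = T,  nil = nil.
Bind T := h(X2, b, b); no other remaining equation mentions T.
Delete trivial equation nil = nil.
Decompose wrap/1: h(b, 5, b) = h(b, 5, X2).
Decompose h/3: b = b,  5 = 5,  b = X2.
Delete trivial equation b = b.
Delete trivial equation 5 = 5.
Bind X2 := b. Substituting into the earlier bindings gives Y1 := b, T := h(b, b, b).
Applying the MGU to either side gives h(h(b, b, b), mk(h(b, b, b), nil), wrap(h(b, 5, b))).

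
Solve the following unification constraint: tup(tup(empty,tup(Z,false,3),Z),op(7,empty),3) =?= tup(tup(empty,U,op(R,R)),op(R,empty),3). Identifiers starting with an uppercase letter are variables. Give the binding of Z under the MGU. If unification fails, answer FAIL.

op(7,7)

Decompose tup/3: tup(empty,tup(Z,false,3),Z) =?= tup(empty,U,op(R,R)),  op(7,empty) =?= op(R,empty),  3 =?= 3.
Decompose tup/3: empty =?= empty,  tup(Z,false,3) =?= U,  Z =?= op(R,R).
Delete trivial equation empty =?= empty.
Bind U := tup(Z,false,3); no other remaining equation mentions U.
Bind Z := op(R,R); no other remaining equation mentions Z. Substituting into the earlier binding gives U := tup(op(R,R),false,3).
Decompose op/2: 7 =?= R,  empty =?= empty.
Bind R := 7; no other remaining equation mentions R. Substituting into the earlier bindings gives U := tup(op(7,7),false,3), Z := op(7,7).
Delete trivial equation empty =?= empty.
Delete trivial equation 3 =?= 3.
MGU = { U ↦ tup(op(7,7),false,3), Z ↦ op(7,7), R ↦ 7 }, so Z ↦ op(7,7).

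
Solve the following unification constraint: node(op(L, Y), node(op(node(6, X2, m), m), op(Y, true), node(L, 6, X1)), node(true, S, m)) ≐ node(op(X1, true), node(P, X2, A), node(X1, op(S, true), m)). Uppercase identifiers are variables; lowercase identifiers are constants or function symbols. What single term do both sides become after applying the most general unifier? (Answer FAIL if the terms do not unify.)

Decompose node/3: op(L, Y) ≐ op(X1, true),  node(op(node(6, X2, m), m), op(Y, true), node(L, 6, X1)) ≐ node(P, X2, A),  node(true, S, m) ≐ node(X1, op(S, true), m).
Decompose op/2: L ≐ X1,  Y ≐ true.
Bind L := X1; substituting into the one remaining equation that mentions L gives: node(op(node(6, X2, m), m), op(Y, true), node(X1, 6, X1)) ≐ node(P, X2, A).
Bind Y := true; substituting into the one remaining equation that mentions Y gives: node(op(node(6, X2, m), m), op(true, true), node(X1, 6, X1)) ≐ node(P, X2, A).
Decompose node/3: op(node(6, X2, m), m) ≐ P,  op(true, true) ≐ X2,  node(X1, 6, X1) ≐ A.
Bind P := op(node(6, X2, m), m); no other remaining equation mentions P.
Bind X2 := op(true, true); no other remaining equation mentions X2. Substituting into the earlier binding gives P := op(node(6, op(true, true), m), m).
Bind A := node(X1, 6, X1); no other remaining equation mentions A.
Decompose node/3: true ≐ X1,  S ≐ op(S, true),  m ≐ m.
Bind X1 := true; no other remaining equation mentions X1. Substituting into the earlier bindings gives L := true, A := node(true, 6, true).
Occurs check fails: S occurs in op(S, true); the equation S ≐ op(S, true) has no finite solution.

FAIL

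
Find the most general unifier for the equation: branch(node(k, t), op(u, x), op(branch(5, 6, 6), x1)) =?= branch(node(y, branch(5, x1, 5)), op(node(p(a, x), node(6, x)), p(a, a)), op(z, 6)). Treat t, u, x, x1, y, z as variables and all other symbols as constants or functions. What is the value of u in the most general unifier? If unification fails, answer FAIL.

node(p(a, p(a, a)), node(6, p(a, a)))

Decompose branch/3: node(k, t) =?= node(y, branch(5, x1, 5)),  op(u, x) =?= op(node(p(a, x), node(6, x)), p(a, a)),  op(branch(5, 6, 6), x1) =?= op(z, 6).
Decompose node/2: k =?= y,  t =?= branch(5, x1, 5).
Bind y := k; no other remaining equation mentions y.
Bind t := branch(5, x1, 5); no other remaining equation mentions t.
Decompose op/2: u =?= node(p(a, x), node(6, x)),  x =?= p(a, a).
Bind u := node(p(a, x), node(6, x)); no other remaining equation mentions u.
Bind x := p(a, a); no other remaining equation mentions x. Substituting into the earlier binding gives u := node(p(a, p(a, a)), node(6, p(a, a))).
Decompose op/2: branch(5, 6, 6) =?= z,  x1 =?= 6.
Bind z := branch(5, 6, 6); no other remaining equation mentions z.
Bind x1 := 6. Substituting into the earlier binding gives t := branch(5, 6, 5).
MGU = { y := k, t := branch(5, 6, 5), u := node(p(a, p(a, a)), node(6, p(a, a))), x := p(a, a), z := branch(5, 6, 6), x1 := 6 }, so u := node(p(a, p(a, a)), node(6, p(a, a))).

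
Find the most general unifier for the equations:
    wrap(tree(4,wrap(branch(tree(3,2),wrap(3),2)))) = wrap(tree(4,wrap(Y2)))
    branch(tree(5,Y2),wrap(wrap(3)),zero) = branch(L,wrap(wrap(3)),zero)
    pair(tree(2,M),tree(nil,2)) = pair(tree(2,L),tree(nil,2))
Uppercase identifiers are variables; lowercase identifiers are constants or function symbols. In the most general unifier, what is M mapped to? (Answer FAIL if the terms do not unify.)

Decompose wrap/1: tree(4,wrap(branch(tree(3,2),wrap(3),2))) = tree(4,wrap(Y2)).
Decompose tree/2: 4 = 4,  wrap(branch(tree(3,2),wrap(3),2)) = wrap(Y2).
Delete trivial equation 4 = 4.
Decompose wrap/1: branch(tree(3,2),wrap(3),2) = Y2.
Bind Y2 := branch(tree(3,2),wrap(3),2); substituting into the one remaining equation that mentions Y2 gives: branch(tree(5,branch(tree(3,2),wrap(3),2)),wrap(wrap(3)),zero) = branch(L,wrap(wrap(3)),zero).
Decompose branch/3: tree(5,branch(tree(3,2),wrap(3),2)) = L,  wrap(wrap(3)) = wrap(wrap(3)),  zero = zero.
Bind L := tree(5,branch(tree(3,2),wrap(3),2)); substituting into the one remaining equation that mentions L gives: pair(tree(2,M),tree(nil,2)) = pair(tree(2,tree(5,branch(tree(3,2),wrap(3),2))),tree(nil,2)).
Delete trivial equation wrap(wrap(3)) = wrap(wrap(3)).
Delete trivial equation zero = zero.
Decompose pair/2: tree(2,M) = tree(2,tree(5,branch(tree(3,2),wrap(3),2))),  tree(nil,2) = tree(nil,2).
Decompose tree/2: 2 = 2,  M = tree(5,branch(tree(3,2),wrap(3),2)).
Delete trivial equation 2 = 2.
Bind M := tree(5,branch(tree(3,2),wrap(3),2)); no other remaining equation mentions M.
Delete trivial equation tree(nil,2) = tree(nil,2).
MGU = { Y2 -> branch(tree(3,2),wrap(3),2), L -> tree(5,branch(tree(3,2),wrap(3),2)), M -> tree(5,branch(tree(3,2),wrap(3),2)) }, so M -> tree(5,branch(tree(3,2),wrap(3),2)).

tree(5,branch(tree(3,2),wrap(3),2))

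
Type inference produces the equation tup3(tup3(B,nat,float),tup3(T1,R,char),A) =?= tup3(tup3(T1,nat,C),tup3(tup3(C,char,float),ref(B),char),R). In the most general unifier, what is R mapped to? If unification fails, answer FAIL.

ref(tup3(float,char,float))

Decompose tup3/3: tup3(B,nat,float) =?= tup3(T1,nat,C),  tup3(T1,R,char) =?= tup3(tup3(C,char,float),ref(B),char),  A =?= R.
Decompose tup3/3: B =?= T1,  nat =?= nat,  float =?= C.
Bind B := T1; substituting into the one remaining equation that mentions B gives: tup3(T1,R,char) =?= tup3(tup3(C,char,float),ref(T1),char).
Delete trivial equation nat =?= nat.
Bind C := float; substituting into the one remaining equation that mentions C gives: tup3(T1,R,char) =?= tup3(tup3(float,char,float),ref(T1),char).
Decompose tup3/3: T1 =?= tup3(float,char,float),  R =?= ref(T1),  char =?= char.
Bind T1 := tup3(float,char,float); substituting into the one remaining equation that mentions T1 gives: R =?= ref(tup3(float,char,float)). Substituting into the earlier binding gives B := tup3(float,char,float).
Bind R := ref(tup3(float,char,float)); substituting into the one remaining equation that mentions R gives: A =?= ref(tup3(float,char,float)).
Delete trivial equation char =?= char.
Bind A := ref(tup3(float,char,float)).
MGU = { B -> tup3(float,char,float), C -> float, T1 -> tup3(float,char,float), R -> ref(tup3(float,char,float)), A -> ref(tup3(float,char,float)) }, so R -> ref(tup3(float,char,float)).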